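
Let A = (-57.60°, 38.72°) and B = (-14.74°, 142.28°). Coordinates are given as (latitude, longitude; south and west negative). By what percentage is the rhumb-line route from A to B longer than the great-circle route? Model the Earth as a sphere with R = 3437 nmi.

Great circle: σ = 1.4773 rad → d_gc = Rσ = 5077.6 nmi
Rhumb: Δφ = +0.7480, Δλ = +1.8075, Δψ = +0.9759, q = Δφ/Δψ = 0.7665 → d_rh = R√(Δφ²+q²Δλ²) = 5411.5 nmi
Excess = (5411.5 − 5077.6) / 5077.6 = 333.9 / 5077.6 = 6.58% ≈ 6.6%

6.6%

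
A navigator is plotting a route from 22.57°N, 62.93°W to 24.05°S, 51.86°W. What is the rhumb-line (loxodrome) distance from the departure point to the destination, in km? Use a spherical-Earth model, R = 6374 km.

5323 km

Δψ = ln[tan(π/4+φ₂/2)/tan(π/4+φ₁/2)] = -0.8372;  Δφ = -0.8137 rad,  Δλ = +0.1932 rad
q = Δφ/Δψ = 0.9719
d = R·√(Δφ² + q²Δλ²) = 6374·0.83506 = 5323 km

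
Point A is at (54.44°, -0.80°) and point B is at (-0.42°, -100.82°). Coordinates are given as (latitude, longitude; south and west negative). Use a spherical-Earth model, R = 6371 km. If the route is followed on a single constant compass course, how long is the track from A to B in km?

11125 km

Δψ = ln[tan(π/4+φ₂/2)/tan(π/4+φ₁/2)] = -1.1446;  Δφ = -0.9575 rad,  Δλ = -1.7457 rad
q = Δφ/Δψ = 0.8365
d = R·√(Δφ² + q²Δλ²) = 6371·1.74617 = 11125 km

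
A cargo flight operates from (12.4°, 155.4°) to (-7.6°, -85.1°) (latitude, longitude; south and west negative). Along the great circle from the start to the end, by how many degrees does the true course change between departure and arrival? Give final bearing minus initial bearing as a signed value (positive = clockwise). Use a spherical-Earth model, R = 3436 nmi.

+8.3°

Initial bearing θ₁ = atan2(sin Δλ cos φ₂, cos φ₁ sin φ₂ − sin φ₁ cos φ₂ cos Δλ) = 91.62°
Final bearing θ₂ = (initial bearing from the destination back to the start) + 180° = 99.96°
Δθ = θ₂ − θ₁ = +8.3°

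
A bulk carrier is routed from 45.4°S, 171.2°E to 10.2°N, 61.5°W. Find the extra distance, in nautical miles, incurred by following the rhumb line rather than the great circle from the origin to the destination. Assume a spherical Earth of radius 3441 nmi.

306 nmi

Great circle: cos σ = sin φ₁ sin φ₂ + cos φ₁ cos φ₂ cos Δλ,  σ = 2.1470 rad → d_gc = 7387.9 nmi
Rhumb line: Δψ = +1.0703, q = Δφ/Δψ = 0.9067, d_rh = R√(Δφ²+q²Δλ²) = 7694.3 nmi
Excess = 7694.3 − 7387.9 = 306.4 ≈ 306 nmi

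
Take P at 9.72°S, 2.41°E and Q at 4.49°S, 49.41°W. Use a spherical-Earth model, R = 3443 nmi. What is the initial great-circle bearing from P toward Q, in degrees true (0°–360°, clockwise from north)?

θ = atan2( sin Δλ·cos φ₂ ,  cos φ₁ sin φ₂ − sin φ₁ cos φ₂ cos Δλ )
  = atan2(-0.7837, +0.0269) = 271.96°

272.0°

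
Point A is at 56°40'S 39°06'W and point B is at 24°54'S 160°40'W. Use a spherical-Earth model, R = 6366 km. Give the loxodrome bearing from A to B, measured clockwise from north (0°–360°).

Meridional parts: M(φ₁)=-1.2060, M(φ₂)=-0.4490 → ΔM = +0.7571;  Δλ = -2.1217 rad
tan C = Δλ / ΔM = -2.8025 → C = 289.64°

289.6°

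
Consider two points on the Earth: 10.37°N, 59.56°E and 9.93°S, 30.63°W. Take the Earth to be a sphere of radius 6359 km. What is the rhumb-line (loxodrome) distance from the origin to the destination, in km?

Δψ = ln[tan(π/4+φ₂/2)/tan(π/4+φ₁/2)] = -0.3562;  Δφ = -0.3543 rad,  Δλ = -1.5741 rad
q = Δφ/Δψ = 0.9947
d = R·√(Δφ² + q²Δλ²) = 6359·1.60543 = 10209 km

10209 km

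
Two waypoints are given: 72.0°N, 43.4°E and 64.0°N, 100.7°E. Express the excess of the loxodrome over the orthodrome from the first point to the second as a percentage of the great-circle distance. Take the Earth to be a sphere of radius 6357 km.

3.7%

Great circle: σ = 0.3818 rad → d_gc = Rσ = 2427.2 km
Rhumb: Δφ = -0.1396, Δλ = +1.0001, Δψ = -0.3768, q = Δφ/Δψ = 0.3705 → d_rh = R√(Δφ²+q²Δλ²) = 2517.4 km
Excess = (2517.4 − 2427.2) / 2427.2 = 90.2 / 2427.2 = 3.72% ≈ 3.7%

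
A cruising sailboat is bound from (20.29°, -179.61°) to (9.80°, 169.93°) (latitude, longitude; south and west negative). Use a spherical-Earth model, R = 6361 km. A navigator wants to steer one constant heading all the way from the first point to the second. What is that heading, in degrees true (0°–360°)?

223.9°

Meridional parts: M(φ₁)=+0.3618, M(φ₂)=+0.1719 → ΔM = -0.1899;  Δλ = -0.1826 rad
tan C = Δλ / ΔM = +0.9614 → C = 223.87°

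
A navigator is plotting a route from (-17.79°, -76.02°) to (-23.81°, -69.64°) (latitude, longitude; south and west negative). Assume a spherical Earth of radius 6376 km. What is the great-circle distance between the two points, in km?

cos σ = sin φ₁ sin φ₂ + cos φ₁ cos φ₂ cos Δλ
      = sin(-17.79°)sin(-23.81°) + cos(-17.79°)cos(-23.81°)cos(6.38°) = 0.9891
σ = 8.471° → d = Rσ = 6376·0.14785 = 943 km

943 km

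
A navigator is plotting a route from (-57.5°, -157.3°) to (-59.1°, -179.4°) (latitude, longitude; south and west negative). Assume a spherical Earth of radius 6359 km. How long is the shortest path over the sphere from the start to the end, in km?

1295 km

Haversine: a = sin²(Δφ/2)+cos φ₁ cos φ₂ sin²(Δλ/2) = 0.01033;  σ = 2·atan2(√a,√(1−a))
σ = 11.668° → d = Rσ = 6359·0.20364 = 1295 km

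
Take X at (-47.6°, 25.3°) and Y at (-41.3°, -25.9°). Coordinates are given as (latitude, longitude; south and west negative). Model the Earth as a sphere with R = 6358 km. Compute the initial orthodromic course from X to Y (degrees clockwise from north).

260.6°

θ = atan2( sin Δλ·cos φ₂ ,  cos φ₁ sin φ₂ − sin φ₁ cos φ₂ cos Δλ )
  = atan2(-0.5855, -0.0974) = 260.55°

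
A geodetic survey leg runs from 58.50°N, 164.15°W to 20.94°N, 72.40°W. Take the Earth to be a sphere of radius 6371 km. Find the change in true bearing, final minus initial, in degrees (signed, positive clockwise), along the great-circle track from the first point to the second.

At departure: θ₁ = atan2(sin Δλ cos φ₂, cos φ₁ sin φ₂ − sin φ₁ cos φ₂ cos Δλ) = 77.26°
At arrival: θ₂ = atan2(sin Δλ cos φ₁, −cos φ₂ sin φ₁ + sin φ₂ cos φ₁ cos Δλ) = 146.93°
Δθ = θ₂ − θ₁ = +69.7°

+69.7°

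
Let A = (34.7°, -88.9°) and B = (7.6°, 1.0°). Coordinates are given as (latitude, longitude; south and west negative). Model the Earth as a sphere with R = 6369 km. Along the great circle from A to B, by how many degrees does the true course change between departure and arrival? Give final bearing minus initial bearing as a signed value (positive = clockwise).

Initial bearing θ₁ = atan2(sin Δλ cos φ₂, cos φ₁ sin φ₂ − sin φ₁ cos φ₂ cos Δλ) = 83.80°
Final bearing θ₂ = (initial bearing from the destination back to the start) + 180° = 124.45°
Δθ = θ₂ − θ₁ = +40.7°

+40.7°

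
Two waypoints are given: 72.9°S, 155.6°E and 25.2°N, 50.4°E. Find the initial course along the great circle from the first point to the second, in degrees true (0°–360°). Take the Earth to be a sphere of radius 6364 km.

263.4°

N = sin Δλ·cos φ₂ = -0.8732;  D = cos φ₁ sin φ₂ − sin φ₁ cos φ₂ cos Δλ = -0.1016
initial course = atan2(N, D) = 263.37°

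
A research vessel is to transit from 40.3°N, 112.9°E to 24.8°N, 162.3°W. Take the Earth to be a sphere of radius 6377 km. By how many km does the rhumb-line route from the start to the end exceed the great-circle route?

Great circle: cos σ = sin φ₁ sin φ₂ + cos φ₁ cos φ₂ cos Δλ,  σ = 1.2302 rad → d_gc = 7845.0 km
Rhumb line: Δψ = -0.3227, q = Δφ/Δψ = 0.8382, d_rh = R√(Δφ²+q²Δλ²) = 8097.3 km
Excess = 8097.3 − 7845.0 = 252.3 ≈ 252 km

252 km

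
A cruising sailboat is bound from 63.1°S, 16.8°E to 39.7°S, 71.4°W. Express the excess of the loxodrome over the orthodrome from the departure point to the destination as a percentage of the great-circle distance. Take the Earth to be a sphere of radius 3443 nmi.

7.0%

Great circle: σ = 0.9513 rad → d_gc = Rσ = 3275.5 nmi
Rhumb: Δφ = +0.4084, Δλ = -1.5394, Δψ = +0.6745, q = Δφ/Δψ = 0.6055 → d_rh = R√(Δφ²+q²Δλ²) = 3503.5 nmi
Excess = (3503.5 − 3275.5) / 3275.5 = 228.0 / 3275.5 = 6.96% ≈ 7.0%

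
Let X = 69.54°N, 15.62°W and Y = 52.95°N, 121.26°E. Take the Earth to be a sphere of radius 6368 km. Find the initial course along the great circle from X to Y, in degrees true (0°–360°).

30.8°

N = sin Δλ·cos φ₂ = +0.4118;  D = cos φ₁ sin φ₂ − sin φ₁ cos φ₂ cos Δλ = +0.6910
initial course = atan2(N, D) = 30.79°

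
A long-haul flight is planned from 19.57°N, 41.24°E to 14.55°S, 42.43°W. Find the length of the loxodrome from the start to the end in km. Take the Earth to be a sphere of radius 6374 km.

9915 km

Rhumb course C = atan2(Δλ, Δψ) with Δψ = ln[tan(π/4+φ₂/2)/tan(π/4+φ₁/2)] = -0.6051, Δλ = -1.4603 → C = 247.49°
d = R·|Δφ| / |cos C| = 6374·0.59551 / 0.38281 = 9915 km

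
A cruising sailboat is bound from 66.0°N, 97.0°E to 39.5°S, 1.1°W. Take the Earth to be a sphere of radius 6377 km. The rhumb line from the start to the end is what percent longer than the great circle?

Great circle: σ = 2.2463 rad → d_gc = Rσ = 14324.8 km
Rhumb: Δφ = -1.8413, Δλ = -1.7122, Δψ = -2.3001, q = Δφ/Δψ = 0.8005 → d_rh = R√(Δφ²+q²Δλ²) = 14638.2 km
Excess = (14638.2 − 14324.8) / 14324.8 = 313.4 / 14324.8 = 2.19% ≈ 2.2%

2.2%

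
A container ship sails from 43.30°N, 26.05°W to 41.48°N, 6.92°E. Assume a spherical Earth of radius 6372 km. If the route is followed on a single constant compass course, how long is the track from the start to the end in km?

Δψ = ln[tan(π/4+φ₂/2)/tan(π/4+φ₁/2)] = -0.0430;  Δφ = -0.0318 rad,  Δλ = +0.5754 rad
q = Δφ/Δψ = 0.7385
d = R·√(Δφ² + q²Δλ²) = 6372·0.42614 = 2715 km

2715 km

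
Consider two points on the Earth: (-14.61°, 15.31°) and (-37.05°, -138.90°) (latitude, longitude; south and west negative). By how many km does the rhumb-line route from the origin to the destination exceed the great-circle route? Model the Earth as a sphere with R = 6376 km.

1824 km

Great circle: cos σ = sin φ₁ sin φ₂ + cos φ₁ cos φ₂ cos Δλ,  σ = 2.1453 rad → d_gc = 13678.3 km
Rhumb line: Δψ = -0.4393, q = Δφ/Δψ = 0.8916, d_rh = R√(Δφ²+q²Δλ²) = 15502.7 km
Excess = 15502.7 − 13678.3 = 1824.4 ≈ 1824 km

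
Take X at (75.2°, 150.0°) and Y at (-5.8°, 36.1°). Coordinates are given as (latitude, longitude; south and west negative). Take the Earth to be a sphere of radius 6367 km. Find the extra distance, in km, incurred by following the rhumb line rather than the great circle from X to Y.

Great circle: cos σ = sin φ₁ sin φ₂ + cos φ₁ cos φ₂ cos Δλ,  σ = 1.7728 rad → d_gc = 11287.6 km
Rhumb line: Δψ = -2.1426, q = Δφ/Δψ = 0.6598, d_rh = R√(Δφ²+q²Δλ²) = 12278.8 km
Excess = 12278.8 − 11287.6 = 991.2 ≈ 991 km

991 km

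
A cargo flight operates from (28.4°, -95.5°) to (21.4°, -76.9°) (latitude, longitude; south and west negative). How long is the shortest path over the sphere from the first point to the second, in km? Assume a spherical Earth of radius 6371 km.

2028 km

cos σ = sin φ₁ sin φ₂ + cos φ₁ cos φ₂ cos Δλ
      = sin(28.40°)sin(21.40°) + cos(28.40°)cos(21.40°)cos(18.60°) = 0.9498
σ = 18.237° → d = Rσ = 6371·0.31830 = 2028 km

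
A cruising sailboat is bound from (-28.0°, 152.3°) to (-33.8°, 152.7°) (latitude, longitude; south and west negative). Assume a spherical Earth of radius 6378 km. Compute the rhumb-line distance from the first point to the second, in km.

Δψ = ln[tan(π/4+φ₂/2)/tan(π/4+φ₁/2)] = -0.1181;  Δφ = -0.1012 rad,  Δλ = +0.0070 rad
q = Δφ/Δψ = 0.8574
d = R·√(Δφ² + q²Δλ²) = 6378·0.10141 = 647 km

647 km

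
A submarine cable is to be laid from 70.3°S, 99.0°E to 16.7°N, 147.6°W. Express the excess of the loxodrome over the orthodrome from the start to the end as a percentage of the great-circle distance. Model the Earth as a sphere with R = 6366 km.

6.6%

Great circle: σ = 1.9810 rad → d_gc = Rσ = 12610.9 km
Rhumb: Δφ = +1.5184, Δλ = +1.9792, Δψ = +2.0465, q = Δφ/Δψ = 0.7420 → d_rh = R√(Δφ²+q²Δλ²) = 13447.3 km
Excess = (13447.3 − 12610.9) / 12610.9 = 836.4 / 12610.9 = 6.63% ≈ 6.6%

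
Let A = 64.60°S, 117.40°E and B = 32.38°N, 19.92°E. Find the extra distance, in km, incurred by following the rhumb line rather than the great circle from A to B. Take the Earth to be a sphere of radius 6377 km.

Great circle: cos σ = sin φ₁ sin φ₂ + cos φ₁ cos φ₂ cos Δλ,  σ = 2.1305 rad → d_gc = 13586.10 km
Rhumb line: Δψ = +2.0879, q = Δφ/Δψ = 0.8107, d_rh = R√(Δφ²+q²Δλ²) = 13923.55 km
Excess = 13923.55 − 13586.10 = 337.45 ≈ 337 km

337 km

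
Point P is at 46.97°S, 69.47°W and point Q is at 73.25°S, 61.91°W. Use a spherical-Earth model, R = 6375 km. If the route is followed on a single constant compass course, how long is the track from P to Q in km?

2950 km

Rhumb course C = atan2(Δλ, Δψ) with Δψ = ln[tan(π/4+φ₂/2)/tan(π/4+φ₁/2)] = -0.9850, Δλ = +0.1319 → C = 172.37°
d = R·|Δφ| / |cos C| = 6375·0.45867 / 0.99115 = 2950 km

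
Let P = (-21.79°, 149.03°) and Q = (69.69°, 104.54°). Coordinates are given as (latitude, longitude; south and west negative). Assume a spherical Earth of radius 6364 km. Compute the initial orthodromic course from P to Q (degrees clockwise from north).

345.8°

θ = atan2( sin Δλ·cos φ₂ ,  cos φ₁ sin φ₂ − sin φ₁ cos φ₂ cos Δλ )
  = atan2(-0.2432, +0.9627) = 345.82°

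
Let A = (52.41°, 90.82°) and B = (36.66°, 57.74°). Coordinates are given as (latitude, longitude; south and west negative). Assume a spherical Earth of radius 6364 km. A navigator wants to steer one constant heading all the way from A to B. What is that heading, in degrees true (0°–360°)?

Meridional parts: M(φ₁)=+1.0778, M(φ₂)=+0.6886 → ΔM = -0.3893;  Δλ = -0.5774 rad
tan C = Δλ / ΔM = +1.4832 → C = 236.01°

236.0°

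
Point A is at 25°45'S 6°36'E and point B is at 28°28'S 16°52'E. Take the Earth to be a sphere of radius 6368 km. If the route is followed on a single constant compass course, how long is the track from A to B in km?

1060 km

Rhumb course C = atan2(Δλ, Δψ) with Δψ = ln[tan(π/4+φ₂/2)/tan(π/4+φ₁/2)] = -0.0533, Δλ = +0.1792 → C = 106.56°
d = R·|Δφ| / |cos C| = 6368·0.04741 / 0.28498 = 1060 km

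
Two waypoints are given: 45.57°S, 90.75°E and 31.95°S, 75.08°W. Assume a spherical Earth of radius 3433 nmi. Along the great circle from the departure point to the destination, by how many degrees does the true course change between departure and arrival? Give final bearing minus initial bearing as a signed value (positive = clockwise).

At departure: θ₁ = atan2(sin Δλ cos φ₂, cos φ₁ sin φ₂ − sin φ₁ cos φ₂ cos Δλ) = 192.23°
At arrival: θ₂ = atan2(sin Δλ cos φ₁, −cos φ₂ sin φ₁ + sin φ₂ cos φ₁ cos Δλ) = 349.93°
Δθ = θ₂ − θ₁ = +157.7°

+157.7°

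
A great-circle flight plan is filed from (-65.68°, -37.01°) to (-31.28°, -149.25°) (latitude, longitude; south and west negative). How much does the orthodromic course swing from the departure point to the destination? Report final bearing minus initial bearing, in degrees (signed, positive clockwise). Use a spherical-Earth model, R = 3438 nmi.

+98.8°

At departure: θ₁ = atan2(sin Δλ cos φ₂, cos φ₁ sin φ₂ − sin φ₁ cos φ₂ cos Δλ) = 237.26°
At arrival: θ₂ = atan2(sin Δλ cos φ₁, −cos φ₂ sin φ₁ + sin φ₂ cos φ₁ cos Δλ) = 336.09°
Δθ = θ₂ − θ₁ = +98.8°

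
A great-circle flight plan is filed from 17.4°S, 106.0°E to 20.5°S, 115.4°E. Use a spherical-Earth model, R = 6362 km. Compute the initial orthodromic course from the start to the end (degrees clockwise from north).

N = sin Δλ·cos φ₂ = +0.1530;  D = cos φ₁ sin φ₂ − sin φ₁ cos φ₂ cos Δλ = -0.0578
initial course = atan2(N, D) = 110.71°

110.7°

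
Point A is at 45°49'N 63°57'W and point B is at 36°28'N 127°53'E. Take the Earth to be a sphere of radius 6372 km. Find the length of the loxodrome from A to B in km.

Rhumb course C = atan2(Δλ, Δψ) with Δψ = ln[tan(π/4+φ₂/2)/tan(π/4+φ₁/2)] = -0.2173, Δλ = -2.9351 → C = 265.77°
d = R·|Δφ| / |cos C| = 6372·0.16319 / 0.07384 = 14083 km

14083 km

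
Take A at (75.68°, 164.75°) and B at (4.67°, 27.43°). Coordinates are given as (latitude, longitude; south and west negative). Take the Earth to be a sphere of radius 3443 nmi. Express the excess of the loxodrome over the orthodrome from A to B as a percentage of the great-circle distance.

Great circle: σ = 1.6733 rad → d_gc = Rσ = 5761.2 nmi
Rhumb: Δφ = -1.2394, Δλ = -2.3967, Δψ = -1.9929, q = Δφ/Δψ = 0.6219 → d_rh = R√(Δφ²+q²Δλ²) = 6674.0 nmi
Excess = (6674.0 − 5761.2) / 5761.2 = 912.8 / 5761.2 = 15.84% ≈ 15.8%

15.8%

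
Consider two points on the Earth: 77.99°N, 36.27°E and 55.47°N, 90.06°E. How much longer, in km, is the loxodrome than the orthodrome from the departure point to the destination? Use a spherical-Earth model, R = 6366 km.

100 km

Great circle: cos σ = sin φ₁ sin φ₂ + cos φ₁ cos φ₂ cos Δλ,  σ = 0.5044 rad → d_gc = 3210.9 km
Rhumb line: Δψ = -1.0833, q = Δφ/Δψ = 0.3628, d_rh = R√(Δφ²+q²Δλ²) = 3310.9 km
Excess = 3310.9 − 3210.9 = 100.0 ≈ 100 km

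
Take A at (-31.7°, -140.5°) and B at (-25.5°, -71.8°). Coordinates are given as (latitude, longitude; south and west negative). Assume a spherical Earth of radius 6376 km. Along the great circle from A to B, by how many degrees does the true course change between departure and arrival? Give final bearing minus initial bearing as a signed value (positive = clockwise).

At departure: θ₁ = atan2(sin Δλ cos φ₂, cos φ₁ sin φ₂ − sin φ₁ cos φ₂ cos Δλ) = 102.99°
At arrival: θ₂ = atan2(sin Δλ cos φ₁, −cos φ₂ sin φ₁ + sin φ₂ cos φ₁ cos Δλ) = 66.71°
Δθ = θ₂ − θ₁ = -36.3°

-36.3°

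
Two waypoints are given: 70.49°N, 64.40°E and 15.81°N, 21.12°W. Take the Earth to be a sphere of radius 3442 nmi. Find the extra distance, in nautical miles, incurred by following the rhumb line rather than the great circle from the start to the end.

Great circle: cos σ = sin φ₁ sin φ₂ + cos φ₁ cos φ₂ cos Δλ,  σ = 1.2850 rad → d_gc = 4423.0 nmi
Rhumb line: Δψ = -1.4812, q = Δφ/Δψ = 0.6443, d_rh = R√(Δφ²+q²Δλ²) = 4663.4 nmi
Excess = 4663.4 − 4423.0 = 240.4 ≈ 240 nmi

240 nmi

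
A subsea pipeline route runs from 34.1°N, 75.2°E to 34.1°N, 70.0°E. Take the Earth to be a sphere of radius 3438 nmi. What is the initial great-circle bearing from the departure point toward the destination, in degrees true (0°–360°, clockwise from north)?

271.5°

N = sin Δλ·cos φ₂ = -0.0750;  D = cos φ₁ sin φ₂ − sin φ₁ cos φ₂ cos Δλ = +0.0019
initial course = atan2(N, D) = 271.46°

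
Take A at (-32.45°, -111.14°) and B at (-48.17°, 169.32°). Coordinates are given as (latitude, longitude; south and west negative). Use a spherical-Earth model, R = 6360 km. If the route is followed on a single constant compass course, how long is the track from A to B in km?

Δψ = ln[tan(π/4+φ₂/2)/tan(π/4+φ₁/2)] = -0.3626;  Δφ = -0.2744 rad,  Δλ = -1.3882 rad
q = Δφ/Δψ = 0.7567
d = R·√(Δφ² + q²Δλ²) = 6360·1.08569 = 6905 km

6905 km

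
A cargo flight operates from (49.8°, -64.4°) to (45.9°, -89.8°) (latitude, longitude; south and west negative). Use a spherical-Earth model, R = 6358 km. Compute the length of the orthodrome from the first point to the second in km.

Haversine: a = sin²(Δφ/2)+cos φ₁ cos φ₂ sin²(Δλ/2) = 0.02287;  σ = 2·atan2(√a,√(1−a))
σ = 17.395° → d = Rσ = 6358·0.30361 = 1930 km

1930 km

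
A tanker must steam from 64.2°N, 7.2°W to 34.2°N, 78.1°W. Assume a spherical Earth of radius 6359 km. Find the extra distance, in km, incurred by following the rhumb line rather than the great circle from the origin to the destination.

233 km

Great circle: cos σ = sin φ₁ sin φ₂ + cos φ₁ cos φ₂ cos Δλ,  σ = 0.8971 rad → d_gc = 5704.9 km
Rhumb line: Δψ = -0.8380, q = Δφ/Δψ = 0.6248, d_rh = R√(Δφ²+q²Δλ²) = 5937.8 km
Excess = 5937.8 − 5704.9 = 232.9 ≈ 233 km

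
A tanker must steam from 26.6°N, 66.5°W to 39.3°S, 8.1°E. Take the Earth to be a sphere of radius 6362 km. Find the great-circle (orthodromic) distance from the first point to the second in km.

10630 km

Haversine: a = sin²(Δφ/2)+cos φ₁ cos φ₂ sin²(Δλ/2) = 0.54993;  σ = 2·atan2(√a,√(1−a))
σ = 95.731° → d = Rσ = 6362·1.67082 = 10630 km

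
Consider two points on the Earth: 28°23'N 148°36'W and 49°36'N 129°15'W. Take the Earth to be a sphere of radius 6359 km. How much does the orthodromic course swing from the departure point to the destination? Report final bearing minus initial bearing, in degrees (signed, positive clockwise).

Initial bearing θ₁ = atan2(sin Δλ cos φ₂, cos φ₁ sin φ₂ − sin φ₁ cos φ₂ cos Δλ) = 29.52°
Final bearing θ₂ = (initial bearing from the destination back to the start) + 180° = 41.97°
Δθ = θ₂ − θ₁ = +12.5°

+12.5°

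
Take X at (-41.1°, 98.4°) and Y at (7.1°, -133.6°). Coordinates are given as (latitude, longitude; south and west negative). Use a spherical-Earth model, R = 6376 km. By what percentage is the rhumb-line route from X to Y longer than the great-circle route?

Great circle: σ = 2.1432 rad → d_gc = Rσ = 13664.9 km
Rhumb: Δφ = +0.8412, Δλ = +2.2340, Δψ = +0.9124, q = Δφ/Δψ = 0.9220 → d_rh = R√(Δφ²+q²Δλ²) = 14186.2 km
Excess = (14186.2 − 13664.9) / 13664.9 = 521.3 / 13664.9 = 3.81% ≈ 3.8%

3.8%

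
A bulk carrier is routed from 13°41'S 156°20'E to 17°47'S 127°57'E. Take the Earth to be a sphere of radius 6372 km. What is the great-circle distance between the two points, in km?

3069 km

Haversine: a = sin²(Δφ/2)+cos φ₁ cos φ₂ sin²(Δλ/2) = 0.05689;  σ = 2·atan2(√a,√(1−a))
σ = 27.598° → d = Rσ = 6372·0.48167 = 3069 km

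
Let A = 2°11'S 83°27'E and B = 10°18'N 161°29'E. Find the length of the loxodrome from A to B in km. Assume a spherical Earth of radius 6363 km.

Rhumb course C = atan2(Δλ, Δψ) with Δψ = ln[tan(π/4+φ₂/2)/tan(π/4+φ₁/2)] = +0.2189, Δλ = +1.3619 → C = 80.87°
d = R·|Δφ| / |cos C| = 6363·0.21788 / 0.15866 = 8738 km

8738 km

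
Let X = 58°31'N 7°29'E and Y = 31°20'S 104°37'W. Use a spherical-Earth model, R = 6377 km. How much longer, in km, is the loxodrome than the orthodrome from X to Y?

Great circle: cos σ = sin φ₁ sin φ₂ + cos φ₁ cos φ₂ cos Δλ,  σ = 2.2285 rad → d_gc = 14211.1 km
Rhumb line: Δψ = -1.8427, q = Δφ/Δψ = 0.8510, d_rh = R√(Δφ²+q²Δλ²) = 14586.0 km
Excess = 14586.0 − 14211.1 = 374.9 ≈ 375 km

375 km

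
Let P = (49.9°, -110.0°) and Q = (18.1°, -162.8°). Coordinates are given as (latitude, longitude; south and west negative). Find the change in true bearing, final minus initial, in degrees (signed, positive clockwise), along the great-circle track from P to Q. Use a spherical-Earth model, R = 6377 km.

At departure: θ₁ = atan2(sin Δλ cos φ₂, cos φ₁ sin φ₂ − sin φ₁ cos φ₂ cos Δλ) = 252.45°
At arrival: θ₂ = atan2(sin Δλ cos φ₁, −cos φ₂ sin φ₁ + sin φ₂ cos φ₁ cos Δλ) = 220.25°
Δθ = θ₂ − θ₁ = -32.2°

-32.2°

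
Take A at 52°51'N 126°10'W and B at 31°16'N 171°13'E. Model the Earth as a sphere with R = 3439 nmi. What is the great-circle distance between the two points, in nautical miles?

Haversine: a = sin²(Δφ/2)+cos φ₁ cos φ₂ sin²(Δλ/2) = 0.17445;  σ = 2·atan2(√a,√(1−a))
σ = 49.375° → d = Rσ = 3439·0.86175 = 2964 nmi

2964 nmi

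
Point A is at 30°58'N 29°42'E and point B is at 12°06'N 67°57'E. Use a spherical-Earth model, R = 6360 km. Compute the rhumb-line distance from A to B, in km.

4450 km

Δψ = ln[tan(π/4+φ₂/2)/tan(π/4+φ₁/2)] = -0.3561;  Δφ = -0.3293 rad,  Δλ = +0.6676 rad
q = Δφ/Δψ = 0.9247
d = R·√(Δφ² + q²Δλ²) = 6360·0.69963 = 4450 km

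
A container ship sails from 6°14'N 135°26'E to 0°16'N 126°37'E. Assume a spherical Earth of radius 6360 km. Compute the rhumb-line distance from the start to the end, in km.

1180 km

Δψ = ln[tan(π/4+φ₂/2)/tan(π/4+φ₁/2)] = -0.1044;  Δφ = -0.1041 rad,  Δλ = -0.1539 rad
q = Δφ/Δψ = 0.9979
d = R·√(Δφ² + q²Δλ²) = 6360·0.18554 = 1180 km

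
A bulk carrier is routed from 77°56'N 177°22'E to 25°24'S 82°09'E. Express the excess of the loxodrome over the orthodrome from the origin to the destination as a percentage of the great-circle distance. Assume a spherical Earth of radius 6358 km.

Great circle: σ = 2.0226 rad → d_gc = Rσ = 12860.0 km
Rhumb: Δφ = -1.8035, Δλ = -1.6618, Δψ = -2.7058, q = Δφ/Δψ = 0.6665 → d_rh = R√(Δφ²+q²Δλ²) = 13456.7 km
Excess = (13456.7 − 12860.0) / 12860.0 = 596.7 / 12860.0 = 4.64% ≈ 4.6%

4.6%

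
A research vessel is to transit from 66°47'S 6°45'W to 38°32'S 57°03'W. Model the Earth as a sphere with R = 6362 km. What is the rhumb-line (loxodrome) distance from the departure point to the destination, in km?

Δψ = ln[tan(π/4+φ₂/2)/tan(π/4+φ₁/2)] = +0.8528;  Δφ = +0.4931 rad,  Δλ = -0.8779 rad
q = Δφ/Δψ = 0.5781
d = R·√(Δφ² + q²Δλ²) = 6362·0.70760 = 4502 km

4502 km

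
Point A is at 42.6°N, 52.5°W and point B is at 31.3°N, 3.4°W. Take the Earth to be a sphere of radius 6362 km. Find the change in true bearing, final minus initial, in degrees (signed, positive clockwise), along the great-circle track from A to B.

Initial bearing θ₁ = atan2(sin Δλ cos φ₂, cos φ₁ sin φ₂ − sin φ₁ cos φ₂ cos Δλ) = 89.67°
Final bearing θ₂ = (initial bearing from the destination back to the start) + 180° = 120.52°
Δθ = θ₂ − θ₁ = +30.9°

+30.9°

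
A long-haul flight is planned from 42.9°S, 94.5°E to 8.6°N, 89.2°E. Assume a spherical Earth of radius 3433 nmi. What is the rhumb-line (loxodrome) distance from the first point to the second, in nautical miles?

Rhumb course C = atan2(Δλ, Δψ) with Δψ = ln[tan(π/4+φ₂/2)/tan(π/4+φ₁/2)] = +0.9811, Δλ = -0.0925 → C = 354.61°
d = R·|Δφ| / |cos C| = 3433·0.89884 / 0.99558 = 3099 nmi

3099 nmi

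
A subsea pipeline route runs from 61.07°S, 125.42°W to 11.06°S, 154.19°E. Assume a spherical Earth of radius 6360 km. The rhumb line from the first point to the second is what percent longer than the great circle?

3.7%

Great circle: σ = 1.3211 rad → d_gc = Rσ = 8401.9 km
Rhumb: Δφ = +0.8728, Δλ = -1.4031, Δψ = +1.1607, q = Δφ/Δψ = 0.7520 → d_rh = R√(Δφ²+q²Δλ²) = 8709.1 km
Excess = (8709.1 − 8401.9) / 8401.9 = 307.2 / 8401.9 = 3.66% ≈ 3.7%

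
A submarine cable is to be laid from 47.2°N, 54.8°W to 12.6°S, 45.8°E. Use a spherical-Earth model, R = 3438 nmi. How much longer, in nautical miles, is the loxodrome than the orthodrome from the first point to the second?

Great circle: cos σ = sin φ₁ sin φ₂ + cos φ₁ cos φ₂ cos Δλ,  σ = 1.8567 rad → d_gc = 6383.4 nmi
Rhumb line: Δψ = -1.1585, q = Δφ/Δψ = 0.9009, d_rh = R√(Δφ²+q²Δλ²) = 6515.6 nmi
Excess = 6515.6 − 6383.4 = 132.2 ≈ 132 nmi

132 nmi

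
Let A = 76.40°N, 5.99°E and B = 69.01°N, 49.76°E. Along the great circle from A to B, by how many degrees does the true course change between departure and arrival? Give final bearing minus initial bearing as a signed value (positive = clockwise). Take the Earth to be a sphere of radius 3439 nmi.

Initial bearing θ₁ = atan2(sin Δλ cos φ₂, cos φ₁ sin φ₂ − sin φ₁ cos φ₂ cos Δλ) = 97.33°
Final bearing θ₂ = (initial bearing from the destination back to the start) + 180° = 139.38°
Δθ = θ₂ − θ₁ = +42.0°

+42.0°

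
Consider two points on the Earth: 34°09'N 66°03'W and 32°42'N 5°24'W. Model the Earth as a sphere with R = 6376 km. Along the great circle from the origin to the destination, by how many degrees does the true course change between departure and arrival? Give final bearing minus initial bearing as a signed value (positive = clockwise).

+35.7°

Initial bearing θ₁ = atan2(sin Δλ cos φ₂, cos φ₁ sin φ₂ − sin φ₁ cos φ₂ cos Δλ) = 73.62°
Final bearing θ₂ = (initial bearing from the destination back to the start) + 180° = 109.35°
Δθ = θ₂ − θ₁ = +35.7°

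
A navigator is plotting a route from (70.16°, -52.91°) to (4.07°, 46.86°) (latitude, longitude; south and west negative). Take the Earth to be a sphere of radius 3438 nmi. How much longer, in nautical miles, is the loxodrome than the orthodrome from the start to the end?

Great circle: cos σ = sin φ₁ sin φ₂ + cos φ₁ cos φ₂ cos Δλ,  σ = 1.5615 rad → d_gc = 5368.4 nmi
Rhumb line: Δψ = -1.6725, q = Δφ/Δψ = 0.6897, d_rh = R√(Δφ²+q²Δλ²) = 5724.8 nmi
Excess = 5724.8 − 5368.4 = 356.4 ≈ 356 nmi

356 nmi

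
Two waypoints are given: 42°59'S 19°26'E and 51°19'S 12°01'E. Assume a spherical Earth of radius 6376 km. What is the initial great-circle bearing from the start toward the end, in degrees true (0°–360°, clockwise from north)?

θ = atan2( sin Δλ·cos φ₂ ,  cos φ₁ sin φ₂ − sin φ₁ cos φ₂ cos Δλ )
  = atan2(-0.0807, -0.1485) = 208.52°

208.5°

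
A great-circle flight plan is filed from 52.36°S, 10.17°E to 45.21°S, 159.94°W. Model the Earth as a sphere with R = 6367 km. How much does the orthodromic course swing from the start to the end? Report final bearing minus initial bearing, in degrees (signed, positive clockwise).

At departure: θ₁ = atan2(sin Δλ cos φ₂, cos φ₁ sin φ₂ − sin φ₁ cos φ₂ cos Δλ) = 187.02°
At arrival: θ₂ = atan2(sin Δλ cos φ₁, −cos φ₂ sin φ₁ + sin φ₂ cos φ₁ cos Δλ) = 353.92°
Δθ = θ₂ − θ₁ = +166.9°

+166.9°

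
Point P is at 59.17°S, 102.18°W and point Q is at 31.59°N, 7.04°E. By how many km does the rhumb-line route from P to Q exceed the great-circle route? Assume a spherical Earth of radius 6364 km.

355 km

Great circle: cos σ = sin φ₁ sin φ₂ + cos φ₁ cos φ₂ cos Δλ,  σ = 2.2062 rad → d_gc = 14040.4 km
Rhumb line: Δψ = +1.8700, q = Δφ/Δψ = 0.8471, d_rh = R√(Δφ²+q²Δλ²) = 14395.6 km
Excess = 14395.6 − 14040.4 = 355.2 ≈ 355 km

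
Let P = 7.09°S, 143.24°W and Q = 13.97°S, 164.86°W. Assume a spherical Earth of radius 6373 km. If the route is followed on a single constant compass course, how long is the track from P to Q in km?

Δψ = ln[tan(π/4+φ₂/2)/tan(π/4+φ₁/2)] = -0.1222;  Δφ = -0.1201 rad,  Δλ = -0.3773 rad
q = Δφ/Δψ = 0.9825
d = R·√(Δφ² + q²Δλ²) = 6373·0.38971 = 2484 km

2484 km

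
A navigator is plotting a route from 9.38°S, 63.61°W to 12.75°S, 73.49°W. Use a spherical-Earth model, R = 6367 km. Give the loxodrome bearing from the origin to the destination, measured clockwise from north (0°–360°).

250.8°

Δψ = ln[tan(π/4+φ₂/2)/tan(π/4+φ₁/2)] = -0.0599
Δλ = -0.1724 rad (taken the short way round)
course = atan2(Δλ, Δψ) = 250.83°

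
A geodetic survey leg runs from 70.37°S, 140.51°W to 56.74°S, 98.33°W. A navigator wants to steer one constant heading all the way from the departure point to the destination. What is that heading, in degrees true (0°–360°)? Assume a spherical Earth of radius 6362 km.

53.4°

Meridional parts: M(φ₁)=-1.7545, M(φ₂)=-1.2084 → ΔM = +0.5461;  Δλ = +0.7362 rad
tan C = Δλ / ΔM = +1.3481 → C = 53.43°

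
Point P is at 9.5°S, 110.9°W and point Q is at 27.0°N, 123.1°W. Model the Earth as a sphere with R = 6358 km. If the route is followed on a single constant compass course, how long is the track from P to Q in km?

Rhumb course C = atan2(Δλ, Δψ) with Δψ = ln[tan(π/4+φ₂/2)/tan(π/4+φ₁/2)] = +0.6563, Δλ = -0.2129 → C = 342.02°
d = R·|Δφ| / |cos C| = 6358·0.63705 / 0.95119 = 4258 km

4258 km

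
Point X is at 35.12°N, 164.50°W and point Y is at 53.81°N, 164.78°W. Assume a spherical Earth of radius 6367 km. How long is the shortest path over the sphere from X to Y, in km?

2077 km

Haversine: a = sin²(Δφ/2)+cos φ₁ cos φ₂ sin²(Δλ/2) = 0.02637;  σ = 2·atan2(√a,√(1−a))
σ = 18.691° → d = Rσ = 6367·0.32622 = 2077 km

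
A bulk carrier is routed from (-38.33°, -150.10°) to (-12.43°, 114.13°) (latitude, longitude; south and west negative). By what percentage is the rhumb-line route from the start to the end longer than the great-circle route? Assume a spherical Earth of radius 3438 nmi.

Great circle: σ = 1.5143 rad → d_gc = Rσ = 5206.1 nmi
Rhumb: Δφ = +0.4520, Δλ = -1.6715, Δψ = +0.5066, q = Δφ/Δψ = 0.8922 → d_rh = R√(Δφ²+q²Δλ²) = 5357.6 nmi
Excess = (5357.6 − 5206.1) / 5206.1 = 151.5 / 5206.1 = 2.91% ≈ 2.9%

2.9%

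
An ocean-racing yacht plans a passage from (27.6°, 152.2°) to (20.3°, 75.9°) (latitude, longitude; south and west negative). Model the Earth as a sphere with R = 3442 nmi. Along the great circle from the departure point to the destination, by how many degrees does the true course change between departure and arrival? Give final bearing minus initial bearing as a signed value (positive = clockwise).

-35.4°

Initial bearing θ₁ = atan2(sin Δλ cos φ₂, cos φ₁ sin φ₂ − sin φ₁ cos φ₂ cos Δλ) = 282.65°
Final bearing θ₂ = (initial bearing from the destination back to the start) + 180° = 247.21°
Δθ = θ₂ − θ₁ = -35.4°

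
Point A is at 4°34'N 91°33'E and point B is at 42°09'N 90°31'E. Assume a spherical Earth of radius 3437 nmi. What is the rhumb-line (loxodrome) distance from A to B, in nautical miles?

Δψ = ln[tan(π/4+φ₂/2)/tan(π/4+φ₁/2)] = +0.7329;  Δφ = +0.6560 rad,  Δλ = -0.0180 rad
q = Δφ/Δψ = 0.8950
d = R·√(Δφ² + q²Δλ²) = 3437·0.65615 = 2255 nmi

2255 nmi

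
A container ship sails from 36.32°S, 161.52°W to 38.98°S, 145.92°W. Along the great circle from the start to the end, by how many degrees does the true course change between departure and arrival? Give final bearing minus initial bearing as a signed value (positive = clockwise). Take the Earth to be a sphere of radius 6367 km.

Initial bearing θ₁ = atan2(sin Δλ cos φ₂, cos φ₁ sin φ₂ − sin φ₁ cos φ₂ cos Δλ) = 106.86°
Final bearing θ₂ = (initial bearing from the destination back to the start) + 180° = 97.30°
Δθ = θ₂ − θ₁ = -9.6°

-9.6°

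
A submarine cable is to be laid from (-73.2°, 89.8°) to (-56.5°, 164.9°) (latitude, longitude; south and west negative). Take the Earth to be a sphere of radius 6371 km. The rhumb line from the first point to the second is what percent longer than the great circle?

Great circle: σ = 0.5748 rad → d_gc = Rσ = 3661.9 km
Rhumb: Δφ = +0.2915, Δλ = +1.3107, Δψ = +0.7120, q = Δφ/Δψ = 0.4093 → d_rh = R√(Δφ²+q²Δλ²) = 3890.2 km
Excess = (3890.2 − 3661.9) / 3661.9 = 228.3 / 3661.9 = 6.23% ≈ 6.2%

6.2%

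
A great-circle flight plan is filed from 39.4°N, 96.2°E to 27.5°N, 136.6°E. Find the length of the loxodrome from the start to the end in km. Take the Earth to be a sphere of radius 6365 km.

3959 km

Rhumb course C = atan2(Δλ, Δψ) with Δψ = ln[tan(π/4+φ₂/2)/tan(π/4+φ₁/2)] = -0.2498, Δλ = +0.7051 → C = 109.51°
d = R·|Δφ| / |cos C| = 6365·0.20769 / 0.33389 = 3959 km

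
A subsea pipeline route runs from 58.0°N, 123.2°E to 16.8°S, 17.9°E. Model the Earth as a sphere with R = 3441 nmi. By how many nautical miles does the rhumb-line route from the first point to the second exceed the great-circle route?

234 nmi

Great circle: cos σ = sin φ₁ sin φ₂ + cos φ₁ cos φ₂ cos Δλ,  σ = 1.9595 rad → d_gc = 6742.6 nmi
Rhumb line: Δψ = -1.5467, q = Δφ/Δψ = 0.8441, d_rh = R√(Δφ²+q²Δλ²) = 6976.6 nmi
Excess = 6976.6 − 6742.6 = 234.0 ≈ 234 nmi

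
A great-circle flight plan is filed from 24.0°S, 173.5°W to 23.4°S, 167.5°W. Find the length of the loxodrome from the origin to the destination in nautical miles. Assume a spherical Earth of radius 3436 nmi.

331 nmi

Δψ = ln[tan(π/4+φ₂/2)/tan(π/4+φ₁/2)] = +0.0114;  Δφ = +0.0105 rad,  Δλ = +0.1047 rad
q = Δφ/Δψ = 0.9157
d = R·√(Δφ² + q²Δλ²) = 3436·0.09646 = 331 nmi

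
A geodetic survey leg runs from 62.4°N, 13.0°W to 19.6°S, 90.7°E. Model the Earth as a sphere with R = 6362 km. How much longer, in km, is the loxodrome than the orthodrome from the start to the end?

472 km

Great circle: cos σ = sin φ₁ sin φ₂ + cos φ₁ cos φ₂ cos Δλ,  σ = 1.9830 rad → d_gc = 12616.0 km
Rhumb line: Δψ = -1.7529, q = Δφ/Δψ = 0.8165, d_rh = R√(Δφ²+q²Δλ²) = 13087.6 km
Excess = 13087.6 − 12616.0 = 471.6 ≈ 472 km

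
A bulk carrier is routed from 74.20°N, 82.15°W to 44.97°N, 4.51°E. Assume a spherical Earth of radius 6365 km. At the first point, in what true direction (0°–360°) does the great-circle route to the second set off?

θ = atan2( sin Δλ·cos φ₂ ,  cos φ₁ sin φ₂ − sin φ₁ cos φ₂ cos Δλ )
  = atan2(+0.7063, +0.1528) = 77.79°

77.8°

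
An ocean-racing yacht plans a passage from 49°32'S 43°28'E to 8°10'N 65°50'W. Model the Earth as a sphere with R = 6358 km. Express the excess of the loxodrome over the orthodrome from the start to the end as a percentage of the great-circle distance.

Great circle: σ = 1.8970 rad → d_gc = Rσ = 12060.8 km
Rhumb: Δφ = +1.0071, Δλ = -1.9076, Δψ = +1.1411, q = Δφ/Δψ = 0.8825 → d_rh = R√(Δφ²+q²Δλ²) = 12472.9 km
Excess = (12472.9 − 12060.8) / 12060.8 = 412.1 / 12060.8 = 3.42% ≈ 3.4%

3.4%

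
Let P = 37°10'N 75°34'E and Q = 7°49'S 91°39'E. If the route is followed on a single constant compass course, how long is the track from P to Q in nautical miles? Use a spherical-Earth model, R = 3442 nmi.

2850 nmi

Rhumb course C = atan2(Δλ, Δψ) with Δψ = ln[tan(π/4+φ₂/2)/tan(π/4+φ₁/2)] = -0.8365, Δλ = +0.2807 → C = 161.45°
d = R·|Δφ| / |cos C| = 3442·0.78511 / 0.94804 = 2850 nmi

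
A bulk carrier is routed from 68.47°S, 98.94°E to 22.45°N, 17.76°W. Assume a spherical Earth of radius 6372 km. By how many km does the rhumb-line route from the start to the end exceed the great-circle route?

Great circle: cos σ = sin φ₁ sin φ₂ + cos φ₁ cos φ₂ cos Δλ,  σ = 2.1032 rad → d_gc = 13401.8 km
Rhumb line: Δψ = +2.0623, q = Δφ/Δψ = 0.7695, d_rh = R√(Δφ²+q²Δλ²) = 14211.5 km
Excess = 14211.5 − 13401.8 = 809.7 ≈ 810 km

810 km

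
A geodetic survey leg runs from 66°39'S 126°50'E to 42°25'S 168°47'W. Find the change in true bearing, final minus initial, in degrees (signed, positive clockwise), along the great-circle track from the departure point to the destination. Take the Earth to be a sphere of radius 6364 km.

-55.3°

At departure: θ₁ = atan2(sin Δλ cos φ₂, cos φ₁ sin φ₂ − sin φ₁ cos φ₂ cos Δλ) = 87.79°
At arrival: θ₂ = atan2(sin Δλ cos φ₁, −cos φ₂ sin φ₁ + sin φ₂ cos φ₁ cos Δλ) = 32.44°
Δθ = θ₂ − θ₁ = -55.3°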